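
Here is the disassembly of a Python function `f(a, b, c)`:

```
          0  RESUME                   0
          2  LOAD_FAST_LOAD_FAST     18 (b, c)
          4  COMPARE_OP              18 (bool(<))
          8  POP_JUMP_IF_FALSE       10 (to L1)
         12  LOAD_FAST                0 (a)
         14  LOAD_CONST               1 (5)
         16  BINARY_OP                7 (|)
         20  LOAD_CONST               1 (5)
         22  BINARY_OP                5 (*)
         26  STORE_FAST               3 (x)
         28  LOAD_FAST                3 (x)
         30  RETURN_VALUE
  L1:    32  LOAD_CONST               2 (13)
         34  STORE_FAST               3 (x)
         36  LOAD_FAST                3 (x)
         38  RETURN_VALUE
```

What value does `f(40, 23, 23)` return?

LOAD_FAST_LOAD_FAST b,c → push 23,23. Stack: [23, 23]
COMPARE_OP bool(<) → 23 vs 23 = False. Stack: [False]
POP_JUMP_IF_FALSE → pop False; jump. Stack: []
LOAD_CONST → push 13. Stack: [13]
STORE_FAST x → x=13. Stack: []
LOAD_FAST x → push 13. Stack: [13]
RETURN_VALUE → return 13.

13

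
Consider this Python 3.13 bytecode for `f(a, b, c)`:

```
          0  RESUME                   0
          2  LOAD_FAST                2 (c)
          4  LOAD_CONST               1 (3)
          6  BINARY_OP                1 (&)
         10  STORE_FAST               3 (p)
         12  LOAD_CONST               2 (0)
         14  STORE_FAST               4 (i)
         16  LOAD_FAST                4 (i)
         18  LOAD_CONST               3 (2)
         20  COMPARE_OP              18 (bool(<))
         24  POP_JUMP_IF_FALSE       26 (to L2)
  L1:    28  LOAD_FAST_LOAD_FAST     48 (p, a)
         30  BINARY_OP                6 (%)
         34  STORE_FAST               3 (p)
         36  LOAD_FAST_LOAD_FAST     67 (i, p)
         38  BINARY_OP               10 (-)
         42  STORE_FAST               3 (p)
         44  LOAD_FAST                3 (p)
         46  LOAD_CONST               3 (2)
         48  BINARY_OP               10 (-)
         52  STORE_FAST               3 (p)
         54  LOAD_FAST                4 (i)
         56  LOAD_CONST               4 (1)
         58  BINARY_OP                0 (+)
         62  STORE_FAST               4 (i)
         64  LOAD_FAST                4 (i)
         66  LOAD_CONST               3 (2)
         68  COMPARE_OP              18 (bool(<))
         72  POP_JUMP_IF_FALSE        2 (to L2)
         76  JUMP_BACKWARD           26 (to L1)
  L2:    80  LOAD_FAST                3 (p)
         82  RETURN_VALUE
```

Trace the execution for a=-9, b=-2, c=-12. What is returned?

LOAD_FAST c → push -12. Stack: [-12]
LOAD_CONST → push 3. Stack: [-12, 3]
BINARY_OP & → -12 & 3 = 0. Stack: [0]
STORE_FAST p → p=0. Stack: []
LOAD_CONST → push 0. Stack: [0]
STORE_FAST i → i=0. Stack: []
LOAD_FAST i → push 0. Stack: [0]
LOAD_CONST → push 2. Stack: [0, 2]
COMPARE_OP bool(<) → 0 vs 2 = True. Stack: [True]
POP_JUMP_IF_FALSE → pop True; no jump. Stack: []
LOAD_FAST_LOAD_FAST p,a → push 0,-9. Stack: [0, -9]
BINARY_OP % → 0 % -9 = 0. Stack: [0]
STORE_FAST p → p=0. Stack: []
LOAD_FAST_LOAD_FAST i,p → push 0,0. Stack: [0, 0]
BINARY_OP - → 0 - 0 = 0. Stack: [0]
STORE_FAST p → p=0. Stack: []
LOAD_FAST p → push 0. Stack: [0]
LOAD_CONST → push 2. Stack: [0, 2]
BINARY_OP - → 0 - 2 = -2. Stack: [-2]
STORE_FAST p → p=-2. Stack: []
LOAD_FAST i → push 0. Stack: [0]
LOAD_CONST → push 1. Stack: [0, 1]
BINARY_OP + → 0 + 1 = 1. Stack: [1]
STORE_FAST i → i=1. Stack: []
LOAD_FAST i → push 1. Stack: [1]
LOAD_CONST → push 2. Stack: [1, 2]
COMPARE_OP bool(<) → 1 vs 2 = True. Stack: [True]
POP_JUMP_IF_FALSE → pop True; no jump. Stack: []
LOAD_FAST_LOAD_FAST p,a → push -2,-9. Stack: [-2, -9]
BINARY_OP % → -2 % -9 = -2. Stack: [-2]
STORE_FAST p → p=-2. Stack: []
LOAD_FAST_LOAD_FAST i,p → push 1,-2. Stack: [1, -2]
BINARY_OP - → 1 - -2 = 3. Stack: [3]
STORE_FAST p → p=3. Stack: []
LOAD_FAST p → push 3. Stack: [3]
LOAD_CONST → push 2. Stack: [3, 2]
BINARY_OP - → 3 - 2 = 1. Stack: [1]
STORE_FAST p → p=1. Stack: []
LOAD_FAST i → push 1. Stack: [1]
LOAD_CONST → push 1. Stack: [1, 1]
BINARY_OP + → 1 + 1 = 2. Stack: [2]
STORE_FAST i → i=2. Stack: []
LOAD_FAST i → push 2. Stack: [2]
LOAD_CONST → push 2. Stack: [2, 2]
COMPARE_OP bool(<) → 2 vs 2 = False. Stack: [False]
POP_JUMP_IF_FALSE → pop False; jump. Stack: []
LOAD_FAST p → push 1. Stack: [1]
RETURN_VALUE → return 1.

1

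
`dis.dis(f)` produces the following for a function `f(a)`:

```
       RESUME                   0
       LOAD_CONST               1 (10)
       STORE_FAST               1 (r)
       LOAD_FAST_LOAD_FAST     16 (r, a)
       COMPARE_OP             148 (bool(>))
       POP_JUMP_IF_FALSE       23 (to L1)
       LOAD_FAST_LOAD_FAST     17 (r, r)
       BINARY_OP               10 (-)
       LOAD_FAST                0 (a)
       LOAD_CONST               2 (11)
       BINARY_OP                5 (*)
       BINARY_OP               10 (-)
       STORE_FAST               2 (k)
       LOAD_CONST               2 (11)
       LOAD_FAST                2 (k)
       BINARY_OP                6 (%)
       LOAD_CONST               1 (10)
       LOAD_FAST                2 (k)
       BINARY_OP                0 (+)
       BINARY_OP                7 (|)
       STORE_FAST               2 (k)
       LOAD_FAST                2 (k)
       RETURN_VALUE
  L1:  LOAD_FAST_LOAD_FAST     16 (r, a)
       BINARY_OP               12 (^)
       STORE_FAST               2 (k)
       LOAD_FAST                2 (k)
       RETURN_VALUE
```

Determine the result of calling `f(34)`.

LOAD_CONST → push 10. Stack: [10]
STORE_FAST r → r=10. Stack: []
LOAD_FAST_LOAD_FAST r,a → push 10,34. Stack: [10, 34]
COMPARE_OP bool(>) → 10 vs 34 = False. Stack: [False]
POP_JUMP_IF_FALSE → pop False; jump. Stack: []
LOAD_FAST_LOAD_FAST r,a → push 10,34. Stack: [10, 34]
BINARY_OP ^ → 10 ^ 34 = 40. Stack: [40]
STORE_FAST k → k=40. Stack: []
LOAD_FAST k → push 40. Stack: [40]
RETURN_VALUE → return 40.

40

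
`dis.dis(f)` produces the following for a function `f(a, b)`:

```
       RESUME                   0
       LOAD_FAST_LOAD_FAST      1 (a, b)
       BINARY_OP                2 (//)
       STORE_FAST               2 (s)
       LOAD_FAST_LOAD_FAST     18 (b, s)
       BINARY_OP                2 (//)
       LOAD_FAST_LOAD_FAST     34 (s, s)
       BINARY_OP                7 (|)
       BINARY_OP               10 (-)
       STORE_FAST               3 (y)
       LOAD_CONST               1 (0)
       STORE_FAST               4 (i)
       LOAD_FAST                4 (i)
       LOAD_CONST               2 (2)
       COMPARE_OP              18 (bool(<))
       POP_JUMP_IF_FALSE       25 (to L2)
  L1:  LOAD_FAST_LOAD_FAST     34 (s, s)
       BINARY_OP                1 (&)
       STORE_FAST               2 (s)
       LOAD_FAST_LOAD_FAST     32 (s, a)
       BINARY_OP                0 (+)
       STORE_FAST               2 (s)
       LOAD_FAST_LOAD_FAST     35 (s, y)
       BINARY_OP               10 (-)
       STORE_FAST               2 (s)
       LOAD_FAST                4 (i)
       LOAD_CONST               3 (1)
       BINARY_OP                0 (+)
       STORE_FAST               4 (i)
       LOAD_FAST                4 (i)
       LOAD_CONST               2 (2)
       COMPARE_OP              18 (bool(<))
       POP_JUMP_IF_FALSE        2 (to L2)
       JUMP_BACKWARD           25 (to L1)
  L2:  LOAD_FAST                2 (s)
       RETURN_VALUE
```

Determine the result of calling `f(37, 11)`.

LOAD_FAST_LOAD_FAST a,b → push 37,11. Stack: [37, 11]
BINARY_OP // → 37 // 11 = 3. Stack: [3]
STORE_FAST s → s=3. Stack: []
LOAD_FAST_LOAD_FAST b,s → push 11,3. Stack: [11, 3]
BINARY_OP // → 11 // 3 = 3. Stack: [3]
LOAD_FAST_LOAD_FAST s,s → push 3,3. Stack: [3, 3, 3]
BINARY_OP | → 3 | 3 = 3. Stack: [3, 3]
BINARY_OP - → 3 - 3 = 0. Stack: [0]
STORE_FAST y → y=0. Stack: []
LOAD_CONST → push 0. Stack: [0]
STORE_FAST i → i=0. Stack: []
LOAD_FAST i → push 0. Stack: [0]
LOAD_CONST → push 2. Stack: [0, 2]
COMPARE_OP bool(<) → 0 vs 2 = True. Stack: [True]
POP_JUMP_IF_FALSE → pop True; no jump. Stack: []
LOAD_FAST_LOAD_FAST s,s → push 3,3. Stack: [3, 3]
BINARY_OP & → 3 & 3 = 3. Stack: [3]
STORE_FAST s → s=3. Stack: []
LOAD_FAST_LOAD_FAST s,a → push 3,37. Stack: [3, 37]
BINARY_OP + → 3 + 37 = 40. Stack: [40]
STORE_FAST s → s=40. Stack: []
LOAD_FAST_LOAD_FAST s,y → push 40,0. Stack: [40, 0]
BINARY_OP - → 40 - 0 = 40. Stack: [40]
STORE_FAST s → s=40. Stack: []
LOAD_FAST i → push 0. Stack: [0]
LOAD_CONST → push 1. Stack: [0, 1]
BINARY_OP + → 0 + 1 = 1. Stack: [1]
STORE_FAST i → i=1. Stack: []
LOAD_FAST i → push 1. Stack: [1]
LOAD_CONST → push 2. Stack: [1, 2]
COMPARE_OP bool(<) → 1 vs 2 = True. Stack: [True]
POP_JUMP_IF_FALSE → pop True; no jump. Stack: []
LOAD_FAST_LOAD_FAST s,s → push 40,40. Stack: [40, 40]
BINARY_OP & → 40 & 40 = 40. Stack: [40]
STORE_FAST s → s=40. Stack: []
LOAD_FAST_LOAD_FAST s,a → push 40,37. Stack: [40, 37]
BINARY_OP + → 40 + 37 = 77. Stack: [77]
STORE_FAST s → s=77. Stack: []
LOAD_FAST_LOAD_FAST s,y → push 77,0. Stack: [77, 0]
BINARY_OP - → 77 - 0 = 77. Stack: [77]
STORE_FAST s → s=77. Stack: []
LOAD_FAST i → push 1. Stack: [1]
LOAD_CONST → push 1. Stack: [1, 1]
BINARY_OP + → 1 + 1 = 2. Stack: [2]
STORE_FAST i → i=2. Stack: []
LOAD_FAST i → push 2. Stack: [2]
LOAD_CONST → push 2. Stack: [2, 2]
COMPARE_OP bool(<) → 2 vs 2 = False. Stack: [False]
POP_JUMP_IF_FALSE → pop False; jump. Stack: []
LOAD_FAST s → push 77. Stack: [77]
RETURN_VALUE → return 77.

77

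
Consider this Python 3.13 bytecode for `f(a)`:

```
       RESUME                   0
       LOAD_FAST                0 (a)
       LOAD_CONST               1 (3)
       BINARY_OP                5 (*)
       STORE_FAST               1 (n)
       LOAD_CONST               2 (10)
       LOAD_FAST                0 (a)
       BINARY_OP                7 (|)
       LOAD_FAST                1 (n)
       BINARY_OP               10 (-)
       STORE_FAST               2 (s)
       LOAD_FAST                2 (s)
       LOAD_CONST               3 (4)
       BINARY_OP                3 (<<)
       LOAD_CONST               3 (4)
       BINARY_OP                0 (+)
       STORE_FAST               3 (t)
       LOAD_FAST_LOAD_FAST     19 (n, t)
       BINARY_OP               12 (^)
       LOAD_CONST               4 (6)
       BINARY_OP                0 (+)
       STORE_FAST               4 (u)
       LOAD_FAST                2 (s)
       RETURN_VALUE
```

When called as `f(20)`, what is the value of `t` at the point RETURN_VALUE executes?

-476

LOAD_FAST a → push 20. Stack: [20]
LOAD_CONST → push 3. Stack: [20, 3]
BINARY_OP * → 20 * 3 = 60. Stack: [60]
STORE_FAST n → n=60. Stack: []
LOAD_CONST → push 10. Stack: [10]
LOAD_FAST a → push 20. Stack: [10, 20]
BINARY_OP | → 10 | 20 = 30. Stack: [30]
LOAD_FAST n → push 60. Stack: [30, 60]
BINARY_OP - → 30 - 60 = -30. Stack: [-30]
STORE_FAST s → s=-30. Stack: []
LOAD_FAST s → push -30. Stack: [-30]
LOAD_CONST → push 4. Stack: [-30, 4]
BINARY_OP << → -30 << 4 = -480. Stack: [-480]
LOAD_CONST → push 4. Stack: [-480, 4]
BINARY_OP + → -480 + 4 = -476. Stack: [-476]
STORE_FAST t → t=-476. Stack: []
LOAD_FAST_LOAD_FAST n,t → push 60,-476. Stack: [60, -476]
BINARY_OP ^ → 60 ^ -476 = -488. Stack: [-488]
LOAD_CONST → push 6. Stack: [-488, 6]
BINARY_OP + → -488 + 6 = -482. Stack: [-482]
STORE_FAST u → u=-482. Stack: []
LOAD_FAST s → push -30. Stack: [-30]
RETURN_VALUE → return -30.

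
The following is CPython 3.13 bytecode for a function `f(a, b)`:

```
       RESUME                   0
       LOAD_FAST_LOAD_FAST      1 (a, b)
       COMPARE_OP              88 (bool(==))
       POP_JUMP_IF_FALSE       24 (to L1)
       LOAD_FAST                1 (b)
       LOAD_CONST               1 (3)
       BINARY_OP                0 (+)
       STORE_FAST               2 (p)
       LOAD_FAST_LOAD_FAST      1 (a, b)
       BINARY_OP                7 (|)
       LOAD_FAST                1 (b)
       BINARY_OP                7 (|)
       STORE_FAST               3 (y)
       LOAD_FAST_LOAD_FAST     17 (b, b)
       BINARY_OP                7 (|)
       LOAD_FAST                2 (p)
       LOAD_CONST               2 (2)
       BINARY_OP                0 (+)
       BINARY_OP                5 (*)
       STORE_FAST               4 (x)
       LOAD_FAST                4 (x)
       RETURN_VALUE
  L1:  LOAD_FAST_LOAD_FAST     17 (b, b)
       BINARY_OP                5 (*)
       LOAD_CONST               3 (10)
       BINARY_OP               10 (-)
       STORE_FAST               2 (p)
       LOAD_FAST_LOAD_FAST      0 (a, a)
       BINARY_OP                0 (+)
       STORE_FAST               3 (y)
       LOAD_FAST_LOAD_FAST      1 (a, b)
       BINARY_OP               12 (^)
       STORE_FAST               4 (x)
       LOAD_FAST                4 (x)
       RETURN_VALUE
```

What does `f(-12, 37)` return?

-47

LOAD_FAST_LOAD_FAST a,b → push -12,37. Stack: [-12, 37]
COMPARE_OP bool(==) → -12 vs 37 = False. Stack: [False]
POP_JUMP_IF_FALSE → pop False; jump. Stack: []
LOAD_FAST_LOAD_FAST b,b → push 37,37. Stack: [37, 37]
BINARY_OP * → 37 * 37 = 1369. Stack: [1369]
LOAD_CONST → push 10. Stack: [1369, 10]
BINARY_OP - → 1369 - 10 = 1359. Stack: [1359]
STORE_FAST p → p=1359. Stack: []
LOAD_FAST_LOAD_FAST a,a → push -12,-12. Stack: [-12, -12]
BINARY_OP + → -12 + -12 = -24. Stack: [-24]
STORE_FAST y → y=-24. Stack: []
LOAD_FAST_LOAD_FAST a,b → push -12,37. Stack: [-12, 37]
BINARY_OP ^ → -12 ^ 37 = -47. Stack: [-47]
STORE_FAST x → x=-47. Stack: []
LOAD_FAST x → push -47. Stack: [-47]
RETURN_VALUE → return -47.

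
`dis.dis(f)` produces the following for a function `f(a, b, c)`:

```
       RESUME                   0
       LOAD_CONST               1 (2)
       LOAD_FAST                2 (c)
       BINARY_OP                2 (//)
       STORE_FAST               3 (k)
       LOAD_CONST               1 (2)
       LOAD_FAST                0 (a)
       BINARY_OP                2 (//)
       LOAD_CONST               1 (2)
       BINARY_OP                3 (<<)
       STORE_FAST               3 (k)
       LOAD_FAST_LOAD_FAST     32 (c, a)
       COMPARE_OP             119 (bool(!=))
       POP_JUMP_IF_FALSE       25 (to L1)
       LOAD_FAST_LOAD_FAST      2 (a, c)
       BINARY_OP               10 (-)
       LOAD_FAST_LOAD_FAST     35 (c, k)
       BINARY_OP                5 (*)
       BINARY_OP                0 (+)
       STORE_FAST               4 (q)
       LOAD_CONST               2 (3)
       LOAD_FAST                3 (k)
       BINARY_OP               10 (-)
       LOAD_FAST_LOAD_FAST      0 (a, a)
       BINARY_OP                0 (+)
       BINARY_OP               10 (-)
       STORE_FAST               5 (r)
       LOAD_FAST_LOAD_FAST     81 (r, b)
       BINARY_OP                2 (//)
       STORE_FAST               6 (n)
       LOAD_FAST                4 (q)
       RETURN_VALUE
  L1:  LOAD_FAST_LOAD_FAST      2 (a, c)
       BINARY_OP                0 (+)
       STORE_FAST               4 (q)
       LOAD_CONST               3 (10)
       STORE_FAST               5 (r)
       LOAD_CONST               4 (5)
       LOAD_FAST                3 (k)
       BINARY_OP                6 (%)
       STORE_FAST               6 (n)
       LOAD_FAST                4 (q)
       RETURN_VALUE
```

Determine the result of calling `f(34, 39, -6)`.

40

LOAD_CONST → push 2. Stack: [2]
LOAD_FAST c → push -6. Stack: [2, -6]
BINARY_OP // → 2 // -6 = -1. Stack: [-1]
STORE_FAST k → k=-1. Stack: []
LOAD_CONST → push 2. Stack: [2]
LOAD_FAST a → push 34. Stack: [2, 34]
BINARY_OP // → 2 // 34 = 0. Stack: [0]
LOAD_CONST → push 2. Stack: [0, 2]
BINARY_OP << → 0 << 2 = 0. Stack: [0]
STORE_FAST k → k=0. Stack: []
LOAD_FAST_LOAD_FAST c,a → push -6,34. Stack: [-6, 34]
COMPARE_OP bool(!=) → -6 vs 34 = True. Stack: [True]
POP_JUMP_IF_FALSE → pop True; no jump. Stack: []
LOAD_FAST_LOAD_FAST a,c → push 34,-6. Stack: [34, -6]
BINARY_OP - → 34 - -6 = 40. Stack: [40]
LOAD_FAST_LOAD_FAST c,k → push -6,0. Stack: [40, -6, 0]
BINARY_OP * → -6 * 0 = 0. Stack: [40, 0]
BINARY_OP + → 40 + 0 = 40. Stack: [40]
STORE_FAST q → q=40. Stack: []
LOAD_CONST → push 3. Stack: [3]
LOAD_FAST k → push 0. Stack: [3, 0]
BINARY_OP - → 3 - 0 = 3. Stack: [3]
LOAD_FAST_LOAD_FAST a,a → push 34,34. Stack: [3, 34, 34]
BINARY_OP + → 34 + 34 = 68. Stack: [3, 68]
BINARY_OP - → 3 - 68 = -65. Stack: [-65]
STORE_FAST r → r=-65. Stack: []
LOAD_FAST_LOAD_FAST r,b → push -65,39. Stack: [-65, 39]
BINARY_OP // → -65 // 39 = -2. Stack: [-2]
STORE_FAST n → n=-2. Stack: []
LOAD_FAST q → push 40. Stack: [40]
RETURN_VALUE → return 40.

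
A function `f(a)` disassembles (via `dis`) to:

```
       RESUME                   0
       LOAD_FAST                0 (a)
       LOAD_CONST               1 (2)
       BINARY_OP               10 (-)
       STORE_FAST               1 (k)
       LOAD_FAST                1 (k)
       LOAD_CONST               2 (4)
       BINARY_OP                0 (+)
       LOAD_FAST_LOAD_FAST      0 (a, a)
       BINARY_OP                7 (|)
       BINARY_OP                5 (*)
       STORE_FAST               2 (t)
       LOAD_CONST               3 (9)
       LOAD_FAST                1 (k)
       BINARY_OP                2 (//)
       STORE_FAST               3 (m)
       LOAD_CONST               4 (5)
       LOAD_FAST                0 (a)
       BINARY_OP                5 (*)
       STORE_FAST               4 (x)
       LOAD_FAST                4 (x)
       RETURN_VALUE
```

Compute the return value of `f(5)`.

25

LOAD_FAST a → push 5. Stack: [5]
LOAD_CONST → push 2. Stack: [5, 2]
BINARY_OP - → 5 - 2 = 3. Stack: [3]
STORE_FAST k → k=3. Stack: []
LOAD_FAST k → push 3. Stack: [3]
LOAD_CONST → push 4. Stack: [3, 4]
BINARY_OP + → 3 + 4 = 7. Stack: [7]
LOAD_FAST_LOAD_FAST a,a → push 5,5. Stack: [7, 5, 5]
BINARY_OP | → 5 | 5 = 5. Stack: [7, 5]
BINARY_OP * → 7 * 5 = 35. Stack: [35]
STORE_FAST t → t=35. Stack: []
LOAD_CONST → push 9. Stack: [9]
LOAD_FAST k → push 3. Stack: [9, 3]
BINARY_OP // → 9 // 3 = 3. Stack: [3]
STORE_FAST m → m=3. Stack: []
LOAD_CONST → push 5. Stack: [5]
LOAD_FAST a → push 5. Stack: [5, 5]
BINARY_OP * → 5 * 5 = 25. Stack: [25]
STORE_FAST x → x=25. Stack: []
LOAD_FAST x → push 25. Stack: [25]
RETURN_VALUE → return 25.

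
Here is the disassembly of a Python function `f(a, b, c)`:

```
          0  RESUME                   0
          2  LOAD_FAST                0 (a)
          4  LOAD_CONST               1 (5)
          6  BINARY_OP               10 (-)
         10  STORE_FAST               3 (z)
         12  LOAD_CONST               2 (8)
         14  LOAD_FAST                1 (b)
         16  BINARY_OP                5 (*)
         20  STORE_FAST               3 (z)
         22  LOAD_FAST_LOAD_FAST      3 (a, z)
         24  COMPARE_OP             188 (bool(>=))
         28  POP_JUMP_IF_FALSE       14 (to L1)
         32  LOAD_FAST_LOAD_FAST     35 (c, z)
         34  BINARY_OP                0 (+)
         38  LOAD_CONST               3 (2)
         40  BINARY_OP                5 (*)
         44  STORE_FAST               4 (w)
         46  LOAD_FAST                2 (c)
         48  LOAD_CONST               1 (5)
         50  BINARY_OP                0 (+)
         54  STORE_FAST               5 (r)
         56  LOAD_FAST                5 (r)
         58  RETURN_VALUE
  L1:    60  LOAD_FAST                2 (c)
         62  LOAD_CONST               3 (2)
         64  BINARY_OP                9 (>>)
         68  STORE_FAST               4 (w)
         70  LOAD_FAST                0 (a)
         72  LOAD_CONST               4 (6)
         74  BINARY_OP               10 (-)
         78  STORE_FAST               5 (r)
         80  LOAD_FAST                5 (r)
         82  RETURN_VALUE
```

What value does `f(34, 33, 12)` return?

LOAD_FAST a → push 34. Stack: [34]
LOAD_CONST → push 5. Stack: [34, 5]
BINARY_OP - → 34 - 5 = 29. Stack: [29]
STORE_FAST z → z=29. Stack: []
LOAD_CONST → push 8. Stack: [8]
LOAD_FAST b → push 33. Stack: [8, 33]
BINARY_OP * → 8 * 33 = 264. Stack: [264]
STORE_FAST z → z=264. Stack: []
LOAD_FAST_LOAD_FAST a,z → push 34,264. Stack: [34, 264]
COMPARE_OP bool(>=) → 34 vs 264 = False. Stack: [False]
POP_JUMP_IF_FALSE → pop False; jump. Stack: []
LOAD_FAST c → push 12. Stack: [12]
LOAD_CONST → push 2. Stack: [12, 2]
BINARY_OP >> → 12 >> 2 = 3. Stack: [3]
STORE_FAST w → w=3. Stack: []
LOAD_FAST a → push 34. Stack: [34]
LOAD_CONST → push 6. Stack: [34, 6]
BINARY_OP - → 34 - 6 = 28. Stack: [28]
STORE_FAST r → r=28. Stack: []
LOAD_FAST r → push 28. Stack: [28]
RETURN_VALUE → return 28.

28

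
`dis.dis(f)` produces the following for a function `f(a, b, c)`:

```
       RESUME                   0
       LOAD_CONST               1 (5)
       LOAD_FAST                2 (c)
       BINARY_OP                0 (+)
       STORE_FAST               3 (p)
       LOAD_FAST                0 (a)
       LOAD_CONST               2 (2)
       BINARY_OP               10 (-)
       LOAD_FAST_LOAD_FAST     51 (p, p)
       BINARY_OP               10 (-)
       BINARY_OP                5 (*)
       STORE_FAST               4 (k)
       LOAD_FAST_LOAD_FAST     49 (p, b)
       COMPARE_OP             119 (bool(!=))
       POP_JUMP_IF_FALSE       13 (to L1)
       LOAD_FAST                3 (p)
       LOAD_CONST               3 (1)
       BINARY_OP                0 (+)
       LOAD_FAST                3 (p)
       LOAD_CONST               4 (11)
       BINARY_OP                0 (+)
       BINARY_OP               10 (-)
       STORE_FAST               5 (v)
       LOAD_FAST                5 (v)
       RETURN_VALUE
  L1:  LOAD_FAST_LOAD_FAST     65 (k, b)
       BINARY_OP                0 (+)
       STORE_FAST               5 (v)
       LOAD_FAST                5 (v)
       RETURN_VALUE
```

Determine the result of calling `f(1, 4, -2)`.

-10

LOAD_CONST → push 5. Stack: [5]
LOAD_FAST c → push -2. Stack: [5, -2]
BINARY_OP + → 5 + -2 = 3. Stack: [3]
STORE_FAST p → p=3. Stack: []
LOAD_FAST a → push 1. Stack: [1]
LOAD_CONST → push 2. Stack: [1, 2]
BINARY_OP - → 1 - 2 = -1. Stack: [-1]
LOAD_FAST_LOAD_FAST p,p → push 3,3. Stack: [-1, 3, 3]
BINARY_OP - → 3 - 3 = 0. Stack: [-1, 0]
BINARY_OP * → -1 * 0 = 0. Stack: [0]
STORE_FAST k → k=0. Stack: []
LOAD_FAST_LOAD_FAST p,b → push 3,4. Stack: [3, 4]
COMPARE_OP bool(!=) → 3 vs 4 = True. Stack: [True]
POP_JUMP_IF_FALSE → pop True; no jump. Stack: []
LOAD_FAST p → push 3. Stack: [3]
LOAD_CONST → push 1. Stack: [3, 1]
BINARY_OP + → 3 + 1 = 4. Stack: [4]
LOAD_FAST p → push 3. Stack: [4, 3]
LOAD_CONST → push 11. Stack: [4, 3, 11]
BINARY_OP + → 3 + 11 = 14. Stack: [4, 14]
BINARY_OP - → 4 - 14 = -10. Stack: [-10]
STORE_FAST v → v=-10. Stack: []
LOAD_FAST v → push -10. Stack: [-10]
RETURN_VALUE → return -10.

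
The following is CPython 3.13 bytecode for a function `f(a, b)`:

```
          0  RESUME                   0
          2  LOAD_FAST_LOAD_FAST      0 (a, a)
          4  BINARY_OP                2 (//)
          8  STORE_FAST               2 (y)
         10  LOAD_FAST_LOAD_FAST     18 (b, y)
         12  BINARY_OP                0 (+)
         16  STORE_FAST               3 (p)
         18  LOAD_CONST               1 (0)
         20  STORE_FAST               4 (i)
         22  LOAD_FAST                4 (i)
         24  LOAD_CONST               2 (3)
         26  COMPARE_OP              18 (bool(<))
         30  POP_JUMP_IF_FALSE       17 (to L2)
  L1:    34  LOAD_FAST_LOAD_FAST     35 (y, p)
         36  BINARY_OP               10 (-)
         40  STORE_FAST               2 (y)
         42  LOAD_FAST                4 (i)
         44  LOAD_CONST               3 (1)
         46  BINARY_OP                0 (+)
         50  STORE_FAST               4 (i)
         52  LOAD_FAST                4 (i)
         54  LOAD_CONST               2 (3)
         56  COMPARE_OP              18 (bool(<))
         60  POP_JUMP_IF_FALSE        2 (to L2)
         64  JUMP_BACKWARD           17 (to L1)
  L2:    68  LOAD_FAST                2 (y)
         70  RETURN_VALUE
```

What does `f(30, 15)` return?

LOAD_FAST_LOAD_FAST a,a → push 30,30. Stack: [30, 30]
BINARY_OP // → 30 // 30 = 1. Stack: [1]
STORE_FAST y → y=1. Stack: []
LOAD_FAST_LOAD_FAST b,y → push 15,1. Stack: [15, 1]
BINARY_OP + → 15 + 1 = 16. Stack: [16]
STORE_FAST p → p=16. Stack: []
LOAD_CONST → push 0. Stack: [0]
STORE_FAST i → i=0. Stack: []
LOAD_FAST i → push 0. Stack: [0]
LOAD_CONST → push 3. Stack: [0, 3]
COMPARE_OP bool(<) → 0 vs 3 = True. Stack: [True]
POP_JUMP_IF_FALSE → pop True; no jump. Stack: []
LOAD_FAST_LOAD_FAST y,p → push 1,16. Stack: [1, 16]
BINARY_OP - → 1 - 16 = -15. Stack: [-15]
STORE_FAST y → y=-15. Stack: []
LOAD_FAST i → push 0. Stack: [0]
LOAD_CONST → push 1. Stack: [0, 1]
BINARY_OP + → 0 + 1 = 1. Stack: [1]
STORE_FAST i → i=1. Stack: []
LOAD_FAST i → push 1. Stack: [1]
LOAD_CONST → push 3. Stack: [1, 3]
COMPARE_OP bool(<) → 1 vs 3 = True. Stack: [True]
POP_JUMP_IF_FALSE → pop True; no jump. Stack: []
LOAD_FAST_LOAD_FAST y,p → push -15,16. Stack: [-15, 16]
BINARY_OP - → -15 - 16 = -31. Stack: [-31]
STORE_FAST y → y=-31. Stack: []
LOAD_FAST i → push 1. Stack: [1]
LOAD_CONST → push 1. Stack: [1, 1]
BINARY_OP + → 1 + 1 = 2. Stack: [2]
STORE_FAST i → i=2. Stack: []
LOAD_FAST i → push 2. Stack: [2]
LOAD_CONST → push 3. Stack: [2, 3]
COMPARE_OP bool(<) → 2 vs 3 = True. Stack: [True]
POP_JUMP_IF_FALSE → pop True; no jump. Stack: []
LOAD_FAST_LOAD_FAST y,p → push -31,16. Stack: [-31, 16]
BINARY_OP - → -31 - 16 = -47. Stack: [-47]
STORE_FAST y → y=-47. Stack: []
LOAD_FAST i → push 2. Stack: [2]
LOAD_CONST → push 1. Stack: [2, 1]
BINARY_OP + → 2 + 1 = 3. Stack: [3]
STORE_FAST i → i=3. Stack: []
LOAD_FAST i → push 3. Stack: [3]
LOAD_CONST → push 3. Stack: [3, 3]
COMPARE_OP bool(<) → 3 vs 3 = False. Stack: [False]
POP_JUMP_IF_FALSE → pop False; jump. Stack: []
LOAD_FAST y → push -47. Stack: [-47]
RETURN_VALUE → return -47.

-47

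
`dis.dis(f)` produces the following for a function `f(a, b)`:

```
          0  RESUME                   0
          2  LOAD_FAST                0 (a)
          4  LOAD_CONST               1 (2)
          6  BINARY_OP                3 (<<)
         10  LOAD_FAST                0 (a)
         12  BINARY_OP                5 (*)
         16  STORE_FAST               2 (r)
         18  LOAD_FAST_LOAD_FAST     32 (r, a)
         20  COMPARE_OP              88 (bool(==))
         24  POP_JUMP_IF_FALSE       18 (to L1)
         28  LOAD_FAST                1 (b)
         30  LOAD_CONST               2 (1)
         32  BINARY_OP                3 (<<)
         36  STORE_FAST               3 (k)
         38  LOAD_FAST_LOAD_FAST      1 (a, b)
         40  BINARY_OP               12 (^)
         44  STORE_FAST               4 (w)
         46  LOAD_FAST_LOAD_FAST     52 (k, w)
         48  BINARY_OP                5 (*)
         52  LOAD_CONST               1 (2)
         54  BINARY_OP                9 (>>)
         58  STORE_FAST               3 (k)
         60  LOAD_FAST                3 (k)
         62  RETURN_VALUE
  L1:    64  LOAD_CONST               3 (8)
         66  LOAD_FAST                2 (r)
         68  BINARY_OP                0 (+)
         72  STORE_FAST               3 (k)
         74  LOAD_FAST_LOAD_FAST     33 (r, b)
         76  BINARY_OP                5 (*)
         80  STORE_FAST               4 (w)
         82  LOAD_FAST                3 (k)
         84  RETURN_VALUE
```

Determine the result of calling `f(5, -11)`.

108

LOAD_FAST a → push 5. Stack: [5]
LOAD_CONST → push 2. Stack: [5, 2]
BINARY_OP << → 5 << 2 = 20. Stack: [20]
LOAD_FAST a → push 5. Stack: [20, 5]
BINARY_OP * → 20 * 5 = 100. Stack: [100]
STORE_FAST r → r=100. Stack: []
LOAD_FAST_LOAD_FAST r,a → push 100,5. Stack: [100, 5]
COMPARE_OP bool(==) → 100 vs 5 = False. Stack: [False]
POP_JUMP_IF_FALSE → pop False; jump. Stack: []
LOAD_CONST → push 8. Stack: [8]
LOAD_FAST r → push 100. Stack: [8, 100]
BINARY_OP + → 8 + 100 = 108. Stack: [108]
STORE_FAST k → k=108. Stack: []
LOAD_FAST_LOAD_FAST r,b → push 100,-11. Stack: [100, -11]
BINARY_OP * → 100 * -11 = -1100. Stack: [-1100]
STORE_FAST w → w=-1100. Stack: []
LOAD_FAST k → push 108. Stack: [108]
RETURN_VALUE → return 108.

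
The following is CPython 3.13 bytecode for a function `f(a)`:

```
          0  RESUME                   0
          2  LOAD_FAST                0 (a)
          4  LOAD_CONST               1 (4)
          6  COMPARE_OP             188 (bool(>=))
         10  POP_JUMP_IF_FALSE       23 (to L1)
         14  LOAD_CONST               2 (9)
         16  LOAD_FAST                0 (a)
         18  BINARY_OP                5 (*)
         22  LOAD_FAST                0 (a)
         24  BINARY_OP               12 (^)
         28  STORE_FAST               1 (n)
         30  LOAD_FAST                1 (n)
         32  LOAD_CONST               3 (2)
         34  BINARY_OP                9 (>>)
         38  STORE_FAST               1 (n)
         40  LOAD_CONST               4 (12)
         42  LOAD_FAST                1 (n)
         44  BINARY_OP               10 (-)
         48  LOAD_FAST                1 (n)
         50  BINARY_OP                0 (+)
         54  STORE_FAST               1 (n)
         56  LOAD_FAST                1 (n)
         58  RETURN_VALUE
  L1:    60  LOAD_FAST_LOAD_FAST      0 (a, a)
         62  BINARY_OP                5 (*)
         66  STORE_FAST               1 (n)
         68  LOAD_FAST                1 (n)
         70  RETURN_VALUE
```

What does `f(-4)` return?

16

LOAD_FAST a → push -4. Stack: [-4]
LOAD_CONST → push 4. Stack: [-4, 4]
COMPARE_OP bool(>=) → -4 vs 4 = False. Stack: [False]
POP_JUMP_IF_FALSE → pop False; jump. Stack: []
LOAD_FAST_LOAD_FAST a,a → push -4,-4. Stack: [-4, -4]
BINARY_OP * → -4 * -4 = 16. Stack: [16]
STORE_FAST n → n=16. Stack: []
LOAD_FAST n → push 16. Stack: [16]
RETURN_VALUE → return 16.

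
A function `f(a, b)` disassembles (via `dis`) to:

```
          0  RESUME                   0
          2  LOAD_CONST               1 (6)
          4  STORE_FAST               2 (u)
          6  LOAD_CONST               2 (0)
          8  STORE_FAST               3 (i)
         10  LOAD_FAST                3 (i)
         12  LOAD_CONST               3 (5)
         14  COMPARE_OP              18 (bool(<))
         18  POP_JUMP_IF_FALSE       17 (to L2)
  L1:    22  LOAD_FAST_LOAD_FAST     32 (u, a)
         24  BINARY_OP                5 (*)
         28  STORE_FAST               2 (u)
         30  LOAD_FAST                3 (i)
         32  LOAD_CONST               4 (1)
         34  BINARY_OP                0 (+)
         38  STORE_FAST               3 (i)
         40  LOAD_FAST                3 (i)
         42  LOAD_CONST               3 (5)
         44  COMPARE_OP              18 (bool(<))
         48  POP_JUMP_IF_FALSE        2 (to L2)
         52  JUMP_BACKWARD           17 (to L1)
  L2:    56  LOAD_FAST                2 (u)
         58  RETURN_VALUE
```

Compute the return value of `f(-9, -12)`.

-354294

LOAD_CONST → push 6
STORE_FAST u → u=6
LOAD_CONST → push 0
STORE_FAST i → i=0
LOAD_FAST i → push 0
LOAD_CONST → push 5
COMPARE_OP bool(<) → 0 vs 5 = True
POP_JUMP_IF_FALSE → pop True; no jump
LOAD_FAST_LOAD_FAST u,a → push 6,-9
BINARY_OP * → 6 * -9 = -54
STORE_FAST u → u=-54
LOAD_FAST i → push 0
LOAD_CONST → push 1
BINARY_OP + → 0 + 1 = 1
STORE_FAST i → i=1
LOAD_FAST i → push 1
LOAD_CONST → push 5
COMPARE_OP bool(<) → 1 vs 5 = True
POP_JUMP_IF_FALSE → pop True; no jump
LOAD_FAST_LOAD_FAST u,a → push -54,-9
BINARY_OP * → -54 * -9 = 486
STORE_FAST u → u=486
LOAD_FAST i → push 1
LOAD_CONST → push 1
BINARY_OP + → 1 + 1 = 2
STORE_FAST i → i=2
LOAD_FAST i → push 2
LOAD_CONST → push 5
COMPARE_OP bool(<) → 2 vs 5 = True
POP_JUMP_IF_FALSE → pop True; no jump
LOAD_FAST_LOAD_FAST u,a → push 486,-9
BINARY_OP * → 486 * -9 = -4374
STORE_FAST u → u=-4374
LOAD_FAST i → push 2
LOAD_CONST → push 1
BINARY_OP + → 2 + 1 = 3
STORE_FAST i → i=3
LOAD_FAST i → push 3
LOAD_CONST → push 5
COMPARE_OP bool(<) → 3 vs 5 = True
POP_JUMP_IF_FALSE → pop True; no jump
LOAD_FAST_LOAD_FAST u,a → push -4374,-9
BINARY_OP * → -4374 * -9 = 39366
STORE_FAST u → u=39366
LOAD_FAST i → push 3
LOAD_CONST → push 1
BINARY_OP + → 3 + 1 = 4
STORE_FAST i → i=4
LOAD_FAST i → push 4
LOAD_CONST → push 5
COMPARE_OP bool(<) → 4 vs 5 = True
POP_JUMP_IF_FALSE → pop True; no jump
LOAD_FAST_LOAD_FAST u,a → push 39366,-9
BINARY_OP * → 39366 * -9 = -354294
STORE_FAST u → u=-354294
LOAD_FAST i → push 4
LOAD_CONST → push 1
BINARY_OP + → 4 + 1 = 5
STORE_FAST i → i=5
LOAD_FAST i → push 5
LOAD_CONST → push 5
COMPARE_OP bool(<) → 5 vs 5 = False
POP_JUMP_IF_FALSE → pop False; jump
LOAD_FAST u → push -354294
RETURN_VALUE → return -354294.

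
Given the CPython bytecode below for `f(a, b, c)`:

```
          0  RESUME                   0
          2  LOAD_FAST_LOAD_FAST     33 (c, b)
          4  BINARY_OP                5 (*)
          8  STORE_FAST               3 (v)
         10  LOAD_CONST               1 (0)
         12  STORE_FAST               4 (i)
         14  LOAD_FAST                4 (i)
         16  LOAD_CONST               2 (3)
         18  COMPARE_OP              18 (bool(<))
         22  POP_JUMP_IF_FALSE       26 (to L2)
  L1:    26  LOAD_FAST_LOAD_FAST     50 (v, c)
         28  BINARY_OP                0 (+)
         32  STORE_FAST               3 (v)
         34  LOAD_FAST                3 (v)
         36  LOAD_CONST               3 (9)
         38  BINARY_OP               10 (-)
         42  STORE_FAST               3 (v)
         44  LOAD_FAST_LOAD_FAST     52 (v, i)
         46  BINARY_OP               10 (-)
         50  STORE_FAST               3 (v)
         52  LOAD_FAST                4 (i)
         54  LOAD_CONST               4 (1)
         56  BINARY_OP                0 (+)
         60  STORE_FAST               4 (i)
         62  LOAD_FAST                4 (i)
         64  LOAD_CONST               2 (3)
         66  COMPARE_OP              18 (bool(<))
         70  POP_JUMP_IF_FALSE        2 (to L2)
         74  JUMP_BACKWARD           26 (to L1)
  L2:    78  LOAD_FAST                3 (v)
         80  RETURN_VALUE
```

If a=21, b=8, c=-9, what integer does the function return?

LOAD_FAST_LOAD_FAST c,b → push -9,8
BINARY_OP * → -9 * 8 = -72
STORE_FAST v → v=-72
LOAD_CONST → push 0
STORE_FAST i → i=0
LOAD_FAST i → push 0
LOAD_CONST → push 3
COMPARE_OP bool(<) → 0 vs 3 = True
POP_JUMP_IF_FALSE → pop True; no jump
LOAD_FAST_LOAD_FAST v,c → push -72,-9
BINARY_OP + → -72 + -9 = -81
STORE_FAST v → v=-81
LOAD_FAST v → push -81
LOAD_CONST → push 9
BINARY_OP - → -81 - 9 = -90
STORE_FAST v → v=-90
LOAD_FAST_LOAD_FAST v,i → push -90,0
BINARY_OP - → -90 - 0 = -90
STORE_FAST v → v=-90
LOAD_FAST i → push 0
LOAD_CONST → push 1
BINARY_OP + → 0 + 1 = 1
STORE_FAST i → i=1
LOAD_FAST i → push 1
LOAD_CONST → push 3
COMPARE_OP bool(<) → 1 vs 3 = True
POP_JUMP_IF_FALSE → pop True; no jump
LOAD_FAST_LOAD_FAST v,c → push -90,-9
BINARY_OP + → -90 + -9 = -99
STORE_FAST v → v=-99
LOAD_FAST v → push -99
LOAD_CONST → push 9
BINARY_OP - → -99 - 9 = -108
STORE_FAST v → v=-108
LOAD_FAST_LOAD_FAST v,i → push -108,1
BINARY_OP - → -108 - 1 = -109
STORE_FAST v → v=-109
LOAD_FAST i → push 1
LOAD_CONST → push 1
BINARY_OP + → 1 + 1 = 2
STORE_FAST i → i=2
LOAD_FAST i → push 2
LOAD_CONST → push 3
COMPARE_OP bool(<) → 2 vs 3 = True
POP_JUMP_IF_FALSE → pop True; no jump
LOAD_FAST_LOAD_FAST v,c → push -109,-9
BINARY_OP + → -109 + -9 = -118
STORE_FAST v → v=-118
LOAD_FAST v → push -118
LOAD_CONST → push 9
BINARY_OP - → -118 - 9 = -127
STORE_FAST v → v=-127
LOAD_FAST_LOAD_FAST v,i → push -127,2
BINARY_OP - → -127 - 2 = -129
STORE_FAST v → v=-129
LOAD_FAST i → push 2
LOAD_CONST → push 1
BINARY_OP + → 2 + 1 = 3
STORE_FAST i → i=3
LOAD_FAST i → push 3
LOAD_CONST → push 3
COMPARE_OP bool(<) → 3 vs 3 = False
POP_JUMP_IF_FALSE → pop False; jump
LOAD_FAST v → push -129
RETURN_VALUE → return -129.

-129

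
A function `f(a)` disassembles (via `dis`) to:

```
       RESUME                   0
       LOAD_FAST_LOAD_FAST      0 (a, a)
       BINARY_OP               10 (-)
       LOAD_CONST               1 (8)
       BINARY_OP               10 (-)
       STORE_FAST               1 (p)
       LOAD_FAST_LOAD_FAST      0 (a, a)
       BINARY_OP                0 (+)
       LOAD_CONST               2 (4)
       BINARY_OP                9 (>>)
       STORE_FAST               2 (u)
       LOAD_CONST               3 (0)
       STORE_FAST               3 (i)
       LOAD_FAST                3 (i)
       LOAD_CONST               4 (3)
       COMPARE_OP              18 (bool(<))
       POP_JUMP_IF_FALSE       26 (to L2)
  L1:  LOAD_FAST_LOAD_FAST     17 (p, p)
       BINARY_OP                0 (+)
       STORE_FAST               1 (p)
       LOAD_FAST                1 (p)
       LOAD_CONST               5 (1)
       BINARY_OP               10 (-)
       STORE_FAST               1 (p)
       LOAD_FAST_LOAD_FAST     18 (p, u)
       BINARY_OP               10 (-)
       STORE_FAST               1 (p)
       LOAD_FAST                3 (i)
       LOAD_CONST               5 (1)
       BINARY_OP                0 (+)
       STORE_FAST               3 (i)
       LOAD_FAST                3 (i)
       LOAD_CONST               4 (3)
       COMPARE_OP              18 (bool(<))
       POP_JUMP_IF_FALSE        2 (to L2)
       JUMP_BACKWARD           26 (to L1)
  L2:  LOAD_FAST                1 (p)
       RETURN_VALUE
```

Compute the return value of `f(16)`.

LOAD_FAST_LOAD_FAST a,a → push 16,16
BINARY_OP - → 16 - 16 = 0
LOAD_CONST → push 8
BINARY_OP - → 0 - 8 = -8
STORE_FAST p → p=-8
LOAD_FAST_LOAD_FAST a,a → push 16,16
BINARY_OP + → 16 + 16 = 32
LOAD_CONST → push 4
BINARY_OP >> → 32 >> 4 = 2
STORE_FAST u → u=2
LOAD_CONST → push 0
STORE_FAST i → i=0
LOAD_FAST i → push 0
LOAD_CONST → push 3
COMPARE_OP bool(<) → 0 vs 3 = True
POP_JUMP_IF_FALSE → pop True; no jump
LOAD_FAST_LOAD_FAST p,p → push -8,-8
BINARY_OP + → -8 + -8 = -16
STORE_FAST p → p=-16
LOAD_FAST p → push -16
LOAD_CONST → push 1
BINARY_OP - → -16 - 1 = -17
STORE_FAST p → p=-17
LOAD_FAST_LOAD_FAST p,u → push -17,2
BINARY_OP - → -17 - 2 = -19
STORE_FAST p → p=-19
LOAD_FAST i → push 0
LOAD_CONST → push 1
BINARY_OP + → 0 + 1 = 1
STORE_FAST i → i=1
LOAD_FAST i → push 1
LOAD_CONST → push 3
COMPARE_OP bool(<) → 1 vs 3 = True
POP_JUMP_IF_FALSE → pop True; no jump
LOAD_FAST_LOAD_FAST p,p → push -19,-19
BINARY_OP + → -19 + -19 = -38
STORE_FAST p → p=-38
LOAD_FAST p → push -38
LOAD_CONST → push 1
BINARY_OP - → -38 - 1 = -39
STORE_FAST p → p=-39
LOAD_FAST_LOAD_FAST p,u → push -39,2
BINARY_OP - → -39 - 2 = -41
STORE_FAST p → p=-41
LOAD_FAST i → push 1
LOAD_CONST → push 1
BINARY_OP + → 1 + 1 = 2
STORE_FAST i → i=2
LOAD_FAST i → push 2
LOAD_CONST → push 3
COMPARE_OP bool(<) → 2 vs 3 = True
POP_JUMP_IF_FALSE → pop True; no jump
LOAD_FAST_LOAD_FAST p,p → push -41,-41
BINARY_OP + → -41 + -41 = -82
STORE_FAST p → p=-82
LOAD_FAST p → push -82
LOAD_CONST → push 1
BINARY_OP - → -82 - 1 = -83
STORE_FAST p → p=-83
LOAD_FAST_LOAD_FAST p,u → push -83,2
BINARY_OP - → -83 - 2 = -85
STORE_FAST p → p=-85
LOAD_FAST i → push 2
LOAD_CONST → push 1
BINARY_OP + → 2 + 1 = 3
STORE_FAST i → i=3
LOAD_FAST i → push 3
LOAD_CONST → push 3
COMPARE_OP bool(<) → 3 vs 3 = False
POP_JUMP_IF_FALSE → pop False; jump
LOAD_FAST p → push -85
RETURN_VALUE → return -85.

-85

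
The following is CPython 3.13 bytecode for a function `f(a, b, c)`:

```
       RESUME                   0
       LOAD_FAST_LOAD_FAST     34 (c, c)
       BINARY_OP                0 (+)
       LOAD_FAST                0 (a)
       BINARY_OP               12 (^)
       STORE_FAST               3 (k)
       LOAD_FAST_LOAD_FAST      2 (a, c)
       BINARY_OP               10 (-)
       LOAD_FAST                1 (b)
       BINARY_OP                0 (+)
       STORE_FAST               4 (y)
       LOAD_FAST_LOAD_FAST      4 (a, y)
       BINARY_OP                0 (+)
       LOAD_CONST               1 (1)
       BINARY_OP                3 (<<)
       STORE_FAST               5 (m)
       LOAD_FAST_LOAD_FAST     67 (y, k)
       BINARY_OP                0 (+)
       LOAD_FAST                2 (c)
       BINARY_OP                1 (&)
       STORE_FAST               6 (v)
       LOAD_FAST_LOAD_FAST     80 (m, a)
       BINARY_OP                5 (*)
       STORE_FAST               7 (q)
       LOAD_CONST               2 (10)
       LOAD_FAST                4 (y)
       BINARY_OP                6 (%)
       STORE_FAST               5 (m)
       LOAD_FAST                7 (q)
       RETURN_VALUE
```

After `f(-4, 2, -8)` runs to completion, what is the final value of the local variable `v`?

LOAD_FAST_LOAD_FAST c,c → push -8,-8. Stack: [-8, -8]
BINARY_OP + → -8 + -8 = -16. Stack: [-16]
LOAD_FAST a → push -4. Stack: [-16, -4]
BINARY_OP ^ → -16 ^ -4 = 12. Stack: [12]
STORE_FAST k → k=12. Stack: []
LOAD_FAST_LOAD_FAST a,c → push -4,-8. Stack: [-4, -8]
BINARY_OP - → -4 - -8 = 4. Stack: [4]
LOAD_FAST b → push 2. Stack: [4, 2]
BINARY_OP + → 4 + 2 = 6. Stack: [6]
STORE_FAST y → y=6. Stack: []
LOAD_FAST_LOAD_FAST a,y → push -4,6. Stack: [-4, 6]
BINARY_OP + → -4 + 6 = 2. Stack: [2]
LOAD_CONST → push 1. Stack: [2, 1]
BINARY_OP << → 2 << 1 = 4. Stack: [4]
STORE_FAST m → m=4. Stack: []
LOAD_FAST_LOAD_FAST y,k → push 6,12. Stack: [6, 12]
BINARY_OP + → 6 + 12 = 18. Stack: [18]
LOAD_FAST c → push -8. Stack: [18, -8]
BINARY_OP & → 18 & -8 = 16. Stack: [16]
STORE_FAST v → v=16. Stack: []
LOAD_FAST_LOAD_FAST m,a → push 4,-4. Stack: [4, -4]
BINARY_OP * → 4 * -4 = -16. Stack: [-16]
STORE_FAST q → q=-16. Stack: []
LOAD_CONST → push 10. Stack: [10]
LOAD_FAST y → push 6. Stack: [10, 6]
BINARY_OP % → 10 % 6 = 4. Stack: [4]
STORE_FAST m → m=4. Stack: []
LOAD_FAST q → push -16. Stack: [-16]
RETURN_VALUE → return -16.

16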